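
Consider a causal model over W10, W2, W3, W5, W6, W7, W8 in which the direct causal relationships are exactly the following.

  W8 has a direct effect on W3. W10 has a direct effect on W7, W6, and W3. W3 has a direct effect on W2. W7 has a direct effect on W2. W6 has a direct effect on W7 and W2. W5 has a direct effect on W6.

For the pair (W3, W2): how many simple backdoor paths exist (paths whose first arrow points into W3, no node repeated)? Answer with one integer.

4

A backdoor path from W3 to W2 is any simple undirected path whose first edge points into W3 (i.e. leaves W3 via a parent).
Parents of W3: {W10, W8}.
Enumerating:
  P1: W3 <- W10 -> W6 -> W7 -> W2
  P2: W3 <- W10 -> W6 -> W2
  P3: W3 <- W10 -> W7 <- W6 -> W2
  P4: W3 <- W10 -> W7 -> W2
That exhausts the simple backdoor paths. Count: 4.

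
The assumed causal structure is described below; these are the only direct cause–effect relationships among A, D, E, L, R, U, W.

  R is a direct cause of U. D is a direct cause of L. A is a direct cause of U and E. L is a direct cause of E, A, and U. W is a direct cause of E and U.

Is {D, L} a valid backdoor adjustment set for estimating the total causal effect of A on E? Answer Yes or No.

Backdoor paths from A to E (paths whose first edge points into A):
  P1: A <- L -> E
  P2: A <- L -> U <- W -> E
Condition 1 (no descendant of A in the set): holds — descendants of A are {E, U}; none are in {D, L}.
Condition 2 (every backdoor path blocked by {D, L}):
  P1: blocked at fork node L ∈ conditioning set.
  P2: blocked at fork node L ∈ conditioning set.
{D, L} satisfies the backdoor criterion.

Yes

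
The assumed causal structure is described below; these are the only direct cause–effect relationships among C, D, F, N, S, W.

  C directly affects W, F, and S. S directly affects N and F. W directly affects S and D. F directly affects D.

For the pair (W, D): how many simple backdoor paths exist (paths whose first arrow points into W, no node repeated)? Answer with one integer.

2

A backdoor path from W to D is any simple undirected path whose first edge points into W (i.e. leaves W via a parent).
Parents of W: {C}.
Enumerating:
  P1: W <- C -> S -> F -> D
  P2: W <- C -> F -> D
That exhausts the simple backdoor paths. Count: 2.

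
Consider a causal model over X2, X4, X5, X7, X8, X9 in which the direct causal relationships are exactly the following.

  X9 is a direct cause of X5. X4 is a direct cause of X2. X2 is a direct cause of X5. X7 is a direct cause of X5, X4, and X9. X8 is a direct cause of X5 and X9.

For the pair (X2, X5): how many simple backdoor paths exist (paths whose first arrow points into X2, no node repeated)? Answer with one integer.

A backdoor path from X2 to X5 is any simple undirected path whose first edge points into X2 (i.e. leaves X2 via a parent).
Parents of X2: {X4}.
Enumerating:
  P1: X2 <- X4 <- X7 -> X9 <- X8 -> X5
  P2: X2 <- X4 <- X7 -> X9 -> X5
  P3: X2 <- X4 <- X7 -> X5
That exhausts the simple backdoor paths. Count: 3.

3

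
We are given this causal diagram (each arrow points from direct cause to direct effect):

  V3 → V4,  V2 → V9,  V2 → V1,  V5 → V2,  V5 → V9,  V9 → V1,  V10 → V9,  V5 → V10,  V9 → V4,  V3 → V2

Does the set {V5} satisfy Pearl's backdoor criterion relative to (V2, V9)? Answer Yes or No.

Backdoor paths from V2 to V9 (paths whose first edge points into V2):
  P1: V2 <- V3 -> V4 <- V9
  P2: V2 <- V5 -> V10 -> V9
  P3: V2 <- V5 -> V9
Condition 1 (no descendant of V2 in the set): holds — descendants of V2 are {V1, V4, V9}; none are in {V5}.
Condition 2 (every backdoor path blocked by {V5}):
  P1: blocked at collider V4 (neither it nor any descendant is in the conditioning set).
  P2: blocked at fork node V5 ∈ conditioning set.
  P3: blocked at fork node V5 ∈ conditioning set.
{V5} satisfies the backdoor criterion.

Yes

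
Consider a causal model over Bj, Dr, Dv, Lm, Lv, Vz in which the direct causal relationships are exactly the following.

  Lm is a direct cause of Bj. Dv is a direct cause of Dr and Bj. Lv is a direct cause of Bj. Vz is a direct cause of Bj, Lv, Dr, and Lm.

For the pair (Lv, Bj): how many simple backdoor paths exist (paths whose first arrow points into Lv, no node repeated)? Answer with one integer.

A backdoor path from Lv to Bj is any simple undirected path whose first edge points into Lv (i.e. leaves Lv via a parent).
Parents of Lv: {Vz}.
Enumerating:
  P1: Lv <- Vz -> Lm -> Bj
  P2: Lv <- Vz -> Dr <- Dv -> Bj
  P3: Lv <- Vz -> Bj
That exhausts the simple backdoor paths. Count: 3.

3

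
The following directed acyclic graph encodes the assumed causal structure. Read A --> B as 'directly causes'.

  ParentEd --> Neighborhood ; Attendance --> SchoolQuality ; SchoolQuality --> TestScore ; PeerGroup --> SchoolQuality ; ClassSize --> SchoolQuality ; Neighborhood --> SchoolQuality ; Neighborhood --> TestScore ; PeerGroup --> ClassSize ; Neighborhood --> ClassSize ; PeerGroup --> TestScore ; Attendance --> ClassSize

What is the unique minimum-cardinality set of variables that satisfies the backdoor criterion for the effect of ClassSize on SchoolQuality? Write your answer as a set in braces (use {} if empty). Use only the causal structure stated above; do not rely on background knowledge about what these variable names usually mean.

{Attendance, Neighborhood, PeerGroup}

Variables eligible for adjustment (non-descendants of ClassSize, excluding ClassSize and SchoolQuality): {Attendance, Neighborhood, ParentEd, PeerGroup}.
Backdoor paths from ClassSize to SchoolQuality:
  P1: ClassSize <- PeerGroup -> SchoolQuality
  P2: ClassSize <- PeerGroup -> TestScore <- Neighborhood -> SchoolQuality
  P3: ClassSize <- PeerGroup -> TestScore <- SchoolQuality
  P4: ClassSize <- Neighborhood -> SchoolQuality
  P5: ClassSize <- Neighborhood -> TestScore <- PeerGroup -> SchoolQuality
  P6: ClassSize <- Neighborhood -> TestScore <- SchoolQuality
  P7: ClassSize <- Attendance -> SchoolQuality
The empty set is not sufficient: P1 (ClassSize <- PeerGroup -> SchoolQuality) has no collider blocking it and no conditioned non-collider, so it is open.
Try {Attendance, Neighborhood, PeerGroup}:
  P1: blocked at fork node PeerGroup ∈ conditioning set.
  P2: blocked at fork node PeerGroup ∈ conditioning set.
  P3: blocked at fork node PeerGroup ∈ conditioning set.
  P4: blocked at fork node Neighborhood ∈ conditioning set.
  P5: blocked at fork node Neighborhood ∈ conditioning set.
  P6: blocked at fork node Neighborhood ∈ conditioning set.
  P7: blocked at fork node Attendance ∈ conditioning set.
{Attendance, Neighborhood, PeerGroup} contains no descendant of ClassSize and blocks every backdoor path.
Every element of {Attendance, Neighborhood, PeerGroup} is needed (dropping Attendance leaves P7 open; dropping Neighborhood leaves P4 open; dropping PeerGroup leaves P1 open), so no proper subset is valid.
Among all size-3 subsets of the eligible variables, only {Attendance, Neighborhood, PeerGroup} blocks every backdoor path, so it is the unique smallest valid adjustment set.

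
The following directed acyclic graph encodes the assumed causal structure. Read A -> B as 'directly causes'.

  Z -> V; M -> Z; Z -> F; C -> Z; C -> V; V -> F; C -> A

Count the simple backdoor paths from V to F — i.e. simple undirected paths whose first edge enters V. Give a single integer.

2

A backdoor path from V to F is any simple undirected path whose first edge points into V (i.e. leaves V via a parent).
Parents of V: {C, Z}.
Enumerating:
  P1: V <- C -> Z -> F
  P2: V <- Z -> F
That exhausts the simple backdoor paths. Count: 2.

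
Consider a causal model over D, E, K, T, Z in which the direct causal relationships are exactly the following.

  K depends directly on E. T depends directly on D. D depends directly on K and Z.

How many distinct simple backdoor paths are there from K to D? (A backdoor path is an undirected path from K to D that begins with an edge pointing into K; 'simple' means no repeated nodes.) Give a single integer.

A backdoor path from K to D is any simple undirected path whose first edge points into K (i.e. leaves K via a parent).
Parents of K: {E}.
No simple path from any parent of K reaches D without revisiting K, so there are no backdoor paths.

0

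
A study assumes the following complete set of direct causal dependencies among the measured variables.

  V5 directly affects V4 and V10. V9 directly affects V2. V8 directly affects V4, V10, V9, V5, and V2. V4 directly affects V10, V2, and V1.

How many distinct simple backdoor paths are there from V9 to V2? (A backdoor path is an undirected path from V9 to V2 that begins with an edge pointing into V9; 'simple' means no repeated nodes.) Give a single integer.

A backdoor path from V9 to V2 is any simple undirected path whose first edge points into V9 (i.e. leaves V9 via a parent).
Parents of V9: {V8}.
Enumerating:
  P1: V9 <- V8 -> V5 -> V4 -> V2
  P2: V9 <- V8 -> V5 -> V10 <- V4 -> V2
  P3: V9 <- V8 -> V4 -> V2
  P4: V9 <- V8 -> V10 <- V5 -> V4 -> V2
  P5: V9 <- V8 -> V10 <- V4 -> V2
  P6: V9 <- V8 -> V2
That exhausts the simple backdoor paths. Count: 6.

6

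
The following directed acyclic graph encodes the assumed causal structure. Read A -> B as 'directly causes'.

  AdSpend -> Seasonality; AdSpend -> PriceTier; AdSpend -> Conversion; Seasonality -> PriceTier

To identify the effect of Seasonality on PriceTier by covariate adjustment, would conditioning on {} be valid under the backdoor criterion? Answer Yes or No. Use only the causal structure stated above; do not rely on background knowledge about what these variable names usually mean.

No

Backdoor paths from Seasonality to PriceTier (paths whose first edge points into Seasonality):
  P1: Seasonality <- AdSpend -> PriceTier
Condition 1 (no descendant of Seasonality in the set): holds — descendants of Seasonality are {PriceTier}; none are in {}.
Condition 2 (every backdoor path blocked by {}):
  P1: open — no interior node is in the conditioning set.
{} does not satisfy the backdoor criterion.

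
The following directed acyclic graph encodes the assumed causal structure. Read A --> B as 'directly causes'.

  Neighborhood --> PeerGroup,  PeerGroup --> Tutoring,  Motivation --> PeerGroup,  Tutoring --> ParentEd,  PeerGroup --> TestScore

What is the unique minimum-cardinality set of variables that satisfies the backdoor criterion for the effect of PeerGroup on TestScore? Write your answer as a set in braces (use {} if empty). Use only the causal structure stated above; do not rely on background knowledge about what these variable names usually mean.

{}

Variables eligible for adjustment (non-descendants of PeerGroup, excluding PeerGroup and TestScore): {Motivation, Neighborhood}.
Backdoor paths from PeerGroup to TestScore:
  (none)
With no backdoor paths the empty set already satisfies the criterion, and it is trivially minimal.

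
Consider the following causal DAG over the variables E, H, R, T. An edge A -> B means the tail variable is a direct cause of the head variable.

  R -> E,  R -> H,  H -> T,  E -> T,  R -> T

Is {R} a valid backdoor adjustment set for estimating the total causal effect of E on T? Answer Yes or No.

Yes

Backdoor paths from E to T (paths whose first edge points into E):
  P1: E <- R -> H -> T
  P2: E <- R -> T
Condition 1 (no descendant of E in the set): holds — descendants of E are {T}; none are in {R}.
Condition 2 (every backdoor path blocked by {R}):
  P1: blocked at fork node R ∈ conditioning set.
  P2: blocked at fork node R ∈ conditioning set.
{R} satisfies the backdoor criterion.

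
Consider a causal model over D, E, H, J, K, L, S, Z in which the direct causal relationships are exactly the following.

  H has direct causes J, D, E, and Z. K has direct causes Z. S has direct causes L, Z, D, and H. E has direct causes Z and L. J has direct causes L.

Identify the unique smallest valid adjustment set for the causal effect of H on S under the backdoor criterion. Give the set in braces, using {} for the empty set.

{D, L, Z}

Variables eligible for adjustment (non-descendants of H, excluding H and S): {D, E, J, K, L, Z}.
Backdoor paths from H to S:
  P1: H <- D -> S
  P2: H <- J <- L -> E <- Z -> S
  P3: H <- J <- L -> S
  P4: H <- Z -> E <- L -> S
  P5: H <- Z -> S
  P6: H <- E <- L -> S
  P7: H <- E <- Z -> S
The empty set is not sufficient: P1 (H <- D -> S) has no collider blocking it and no conditioned non-collider, so it is open.
Try {D, L, Z}:
  P1: blocked at fork node D ∈ conditioning set.
  P2: blocked at fork node L ∈ conditioning set.
  P3: blocked at fork node L ∈ conditioning set.
  P4: blocked at fork node Z ∈ conditioning set.
  P5: blocked at fork node Z ∈ conditioning set.
  P6: blocked at fork node L ∈ conditioning set.
  P7: blocked at fork node Z ∈ conditioning set.
{D, L, Z} contains no descendant of H and blocks every backdoor path.
Every element of {D, L, Z} is needed (dropping D leaves P1 open; dropping L leaves P3 open; dropping Z leaves P5 open), so no proper subset is valid.
Among all size-3 subsets of the eligible variables, only {D, L, Z} blocks every backdoor path, so it is the unique smallest valid adjustment set.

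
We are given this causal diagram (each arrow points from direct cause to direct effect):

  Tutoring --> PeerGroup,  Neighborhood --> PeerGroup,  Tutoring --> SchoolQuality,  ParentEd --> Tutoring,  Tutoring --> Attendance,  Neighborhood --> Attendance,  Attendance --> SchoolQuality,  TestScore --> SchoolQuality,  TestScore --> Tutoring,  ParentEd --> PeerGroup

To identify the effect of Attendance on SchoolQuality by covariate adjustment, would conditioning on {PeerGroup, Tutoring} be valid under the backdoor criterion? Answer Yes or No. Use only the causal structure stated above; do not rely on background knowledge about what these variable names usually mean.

Backdoor paths from Attendance to SchoolQuality (paths whose first edge points into Attendance):
  P1: Attendance <- Neighborhood -> PeerGroup <- ParentEd -> Tutoring <- TestScore -> SchoolQuality
  P2: Attendance <- Neighborhood -> PeerGroup <- ParentEd -> Tutoring -> SchoolQuality
  P3: Attendance <- Neighborhood -> PeerGroup <- Tutoring <- TestScore -> SchoolQuality
  P4: Attendance <- Neighborhood -> PeerGroup <- Tutoring -> SchoolQuality
  P5: Attendance <- Tutoring <- TestScore -> SchoolQuality
  P6: Attendance <- Tutoring -> SchoolQuality
Condition 1 (no descendant of Attendance in the set): holds — descendants of Attendance are {SchoolQuality}; none are in {PeerGroup, Tutoring}.
Condition 2 (every backdoor path blocked by {PeerGroup, Tutoring}):
  P1: open — collider(s) PeerGroup, Tutoring are conditioned on (or have a conditioned descendant) and no non-collider on the path is in the set.
  P2: blocked at chain node Tutoring ∈ conditioning set.
  P3: blocked at chain node Tutoring ∈ conditioning set.
  P4: blocked at fork node Tutoring ∈ conditioning set.
  P5: blocked at chain node Tutoring ∈ conditioning set.
  P6: blocked at fork node Tutoring ∈ conditioning set.
{PeerGroup, Tutoring} does not satisfy the backdoor criterion.

No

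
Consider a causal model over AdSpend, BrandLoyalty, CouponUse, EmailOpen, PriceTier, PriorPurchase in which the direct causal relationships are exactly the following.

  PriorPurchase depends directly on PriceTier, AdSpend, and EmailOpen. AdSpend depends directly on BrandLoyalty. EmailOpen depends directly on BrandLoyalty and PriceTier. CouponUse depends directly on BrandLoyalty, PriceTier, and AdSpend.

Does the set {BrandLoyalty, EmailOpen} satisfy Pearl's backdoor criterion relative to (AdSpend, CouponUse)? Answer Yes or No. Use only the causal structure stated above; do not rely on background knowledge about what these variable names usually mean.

Backdoor paths from AdSpend to CouponUse (paths whose first edge points into AdSpend):
  P1: AdSpend <- BrandLoyalty -> EmailOpen <- PriceTier -> CouponUse
  P2: AdSpend <- BrandLoyalty -> EmailOpen -> PriorPurchase <- PriceTier -> CouponUse
  P3: AdSpend <- BrandLoyalty -> CouponUse
Condition 1 (no descendant of AdSpend in the set): holds — descendants of AdSpend are {CouponUse, PriorPurchase}; none are in {BrandLoyalty, EmailOpen}.
Condition 2 (every backdoor path blocked by {BrandLoyalty, EmailOpen}):
  P1: blocked at fork node BrandLoyalty ∈ conditioning set.
  P2: blocked at fork node BrandLoyalty ∈ conditioning set.
  P3: blocked at fork node BrandLoyalty ∈ conditioning set.
{BrandLoyalty, EmailOpen} satisfies the backdoor criterion.

Yes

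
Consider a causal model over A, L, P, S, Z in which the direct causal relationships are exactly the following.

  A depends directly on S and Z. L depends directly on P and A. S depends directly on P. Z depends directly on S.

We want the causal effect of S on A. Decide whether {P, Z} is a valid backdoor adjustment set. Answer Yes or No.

Backdoor paths from S to A (paths whose first edge points into S):
  P1: S <- P -> L <- A
Condition 1 (no descendant of S in the set): FAILS — Z is a descendant of S.
Condition 2 (every backdoor path blocked by {P, Z}):
  P1: blocked at fork node P ∈ conditioning set.
{P, Z} does not satisfy the backdoor criterion.

No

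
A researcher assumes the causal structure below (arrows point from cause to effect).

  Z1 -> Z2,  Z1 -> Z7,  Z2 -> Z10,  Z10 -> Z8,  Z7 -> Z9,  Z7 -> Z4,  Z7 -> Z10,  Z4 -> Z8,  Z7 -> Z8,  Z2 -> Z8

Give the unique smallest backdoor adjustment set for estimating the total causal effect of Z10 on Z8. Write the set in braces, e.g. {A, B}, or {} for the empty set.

{Z2, Z7}

Variables eligible for adjustment (non-descendants of Z10, excluding Z10 and Z8): {Z1, Z2, Z4, Z7, Z9}.
Backdoor paths from Z10 to Z8:
  P1: Z10 <- Z7 <- Z1 -> Z2 -> Z8
  P2: Z10 <- Z7 -> Z4 -> Z8
  P3: Z10 <- Z7 -> Z8
  P4: Z10 <- Z2 <- Z1 -> Z7 -> Z4 -> Z8
  P5: Z10 <- Z2 <- Z1 -> Z7 -> Z8
  P6: Z10 <- Z2 -> Z8
The empty set is not sufficient: P1 (Z10 <- Z7 <- Z1 -> Z2 -> Z8) has no collider blocking it and no conditioned non-collider, so it is open.
Try {Z2, Z7}:
  P1: blocked at chain node Z7 ∈ conditioning set.
  P2: blocked at fork node Z7 ∈ conditioning set.
  P3: blocked at fork node Z7 ∈ conditioning set.
  P4: blocked at chain node Z2 ∈ conditioning set.
  P5: blocked at chain node Z2 ∈ conditioning set.
  P6: blocked at fork node Z2 ∈ conditioning set.
{Z2, Z7} contains no descendant of Z10 and blocks every backdoor path.
Every element of {Z2, Z7} is needed (dropping Z2 leaves P6 open; dropping Z7 leaves P2 open), so no proper subset is valid.
Among all size-2 subsets of the eligible variables, only {Z2, Z7} blocks every backdoor path, so it is the unique smallest valid adjustment set.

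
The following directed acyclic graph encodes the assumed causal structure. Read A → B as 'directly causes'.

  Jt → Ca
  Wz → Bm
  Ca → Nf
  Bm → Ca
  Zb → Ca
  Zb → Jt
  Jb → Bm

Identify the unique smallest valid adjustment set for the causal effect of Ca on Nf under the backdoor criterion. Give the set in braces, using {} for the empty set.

Variables eligible for adjustment (non-descendants of Ca, excluding Ca and Nf): {Bm, Jb, Jt, Wz, Zb}.
Backdoor paths from Ca to Nf:
  (none)
With no backdoor paths the empty set already satisfies the criterion, and it is trivially minimal.

{}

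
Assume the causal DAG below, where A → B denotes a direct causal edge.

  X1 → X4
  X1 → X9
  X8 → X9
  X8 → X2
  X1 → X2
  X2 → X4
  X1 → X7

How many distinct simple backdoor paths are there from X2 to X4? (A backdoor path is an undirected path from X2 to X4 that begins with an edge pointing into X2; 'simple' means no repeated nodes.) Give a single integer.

2

A backdoor path from X2 to X4 is any simple undirected path whose first edge points into X2 (i.e. leaves X2 via a parent).
Parents of X2: {X1, X8}.
Enumerating:
  P1: X2 <- X8 -> X9 <- X1 -> X4
  P2: X2 <- X1 -> X4
That exhausts the simple backdoor paths. Count: 2.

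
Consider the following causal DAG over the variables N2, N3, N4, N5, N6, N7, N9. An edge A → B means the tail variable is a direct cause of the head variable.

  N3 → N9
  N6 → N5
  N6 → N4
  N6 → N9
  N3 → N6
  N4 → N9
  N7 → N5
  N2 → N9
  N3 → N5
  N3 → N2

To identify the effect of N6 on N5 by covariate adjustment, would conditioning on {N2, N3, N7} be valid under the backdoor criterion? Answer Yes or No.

Yes

Backdoor paths from N6 to N5 (paths whose first edge points into N6):
  P1: N6 <- N3 -> N5
Condition 1 (no descendant of N6 in the set): holds — descendants of N6 are {N4, N5, N9}; none are in {N2, N3, N7}.
Condition 2 (every backdoor path blocked by {N2, N3, N7}):
  P1: blocked at fork node N3 ∈ conditioning set.
{N2, N3, N7} satisfies the backdoor criterion.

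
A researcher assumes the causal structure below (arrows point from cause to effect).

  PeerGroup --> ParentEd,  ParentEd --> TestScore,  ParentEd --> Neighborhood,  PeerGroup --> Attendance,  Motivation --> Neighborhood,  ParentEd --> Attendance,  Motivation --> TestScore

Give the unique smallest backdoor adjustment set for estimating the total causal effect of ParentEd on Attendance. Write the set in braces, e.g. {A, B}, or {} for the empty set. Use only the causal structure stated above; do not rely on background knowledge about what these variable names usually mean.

Variables eligible for adjustment (non-descendants of ParentEd, excluding ParentEd and Attendance): {Motivation, PeerGroup}.
Backdoor paths from ParentEd to Attendance:
  P1: ParentEd <- PeerGroup -> Attendance
The empty set is not sufficient: P1 (ParentEd <- PeerGroup -> Attendance) has no collider blocking it and no conditioned non-collider, so it is open.
Try {PeerGroup}:
  P1: blocked at fork node PeerGroup ∈ conditioning set.
{PeerGroup} contains no descendant of ParentEd and blocks every backdoor path.
No other singleton works — e.g. {Motivation} leaves P1 open — so {PeerGroup} is the unique smallest valid adjustment set.

{PeerGroup}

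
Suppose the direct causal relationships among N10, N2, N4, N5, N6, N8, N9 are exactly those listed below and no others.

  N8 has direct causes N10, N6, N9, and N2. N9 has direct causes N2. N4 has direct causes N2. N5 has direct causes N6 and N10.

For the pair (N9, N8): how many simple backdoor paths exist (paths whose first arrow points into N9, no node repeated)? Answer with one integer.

1

A backdoor path from N9 to N8 is any simple undirected path whose first edge points into N9 (i.e. leaves N9 via a parent).
Parents of N9: {N2}.
Enumerating:
  P1: N9 <- N2 -> N8
That exhausts the simple backdoor paths. Count: 1.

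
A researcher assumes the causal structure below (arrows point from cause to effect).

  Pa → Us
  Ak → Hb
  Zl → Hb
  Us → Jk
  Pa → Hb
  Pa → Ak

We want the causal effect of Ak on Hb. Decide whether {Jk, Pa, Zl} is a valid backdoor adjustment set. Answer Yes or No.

Yes

Backdoor paths from Ak to Hb (paths whose first edge points into Ak):
  P1: Ak <- Pa -> Hb
Condition 1 (no descendant of Ak in the set): holds — descendants of Ak are {Hb}; none are in {Jk, Pa, Zl}.
Condition 2 (every backdoor path blocked by {Jk, Pa, Zl}):
  P1: blocked at fork node Pa ∈ conditioning set.
{Jk, Pa, Zl} satisfies the backdoor criterion.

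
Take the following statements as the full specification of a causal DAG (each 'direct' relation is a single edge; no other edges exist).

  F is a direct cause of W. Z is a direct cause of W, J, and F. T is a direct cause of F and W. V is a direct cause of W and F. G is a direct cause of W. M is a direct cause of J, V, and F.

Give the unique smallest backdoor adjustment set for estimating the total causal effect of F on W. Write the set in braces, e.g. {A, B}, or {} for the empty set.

Variables eligible for adjustment (non-descendants of F, excluding F and W): {G, J, M, T, V, Z}.
Backdoor paths from F to W:
  P1: F <- Z -> W
  P2: F <- Z -> J <- M -> V -> W
  P3: F <- T -> W
  P4: F <- M -> V -> W
  P5: F <- M -> J <- Z -> W
  P6: F <- V <- M -> J <- Z -> W
  P7: F <- V -> W
The empty set is not sufficient: P1 (F <- Z -> W) has no collider blocking it and no conditioned non-collider, so it is open.
Try {T, V, Z}:
  P1: blocked at fork node Z ∈ conditioning set.
  P2: blocked at fork node Z ∈ conditioning set.
  P3: blocked at fork node T ∈ conditioning set.
  P4: blocked at chain node V ∈ conditioning set.
  P5: blocked at collider J (neither it nor any descendant is in the conditioning set).
  P6: blocked at chain node V ∈ conditioning set.
  P7: blocked at fork node V ∈ conditioning set.
{T, V, Z} contains no descendant of F and blocks every backdoor path.
Every element of {T, V, Z} is needed (dropping T leaves P3 open; dropping V leaves P4 open; dropping Z leaves P1 open), so no proper subset is valid.
Among all size-3 subsets of the eligible variables, only {T, V, Z} blocks every backdoor path, so it is the unique smallest valid adjustment set.

{T, V, Z}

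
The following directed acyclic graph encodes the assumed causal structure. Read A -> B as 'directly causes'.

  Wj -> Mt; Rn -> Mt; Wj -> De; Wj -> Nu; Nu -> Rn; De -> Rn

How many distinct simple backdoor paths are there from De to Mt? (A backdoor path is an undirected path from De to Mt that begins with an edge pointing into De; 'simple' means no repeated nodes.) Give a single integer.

2

A backdoor path from De to Mt is any simple undirected path whose first edge points into De (i.e. leaves De via a parent).
Parents of De: {Wj}.
Enumerating:
  P1: De <- Wj -> Nu -> Rn -> Mt
  P2: De <- Wj -> Mt
That exhausts the simple backdoor paths. Count: 2.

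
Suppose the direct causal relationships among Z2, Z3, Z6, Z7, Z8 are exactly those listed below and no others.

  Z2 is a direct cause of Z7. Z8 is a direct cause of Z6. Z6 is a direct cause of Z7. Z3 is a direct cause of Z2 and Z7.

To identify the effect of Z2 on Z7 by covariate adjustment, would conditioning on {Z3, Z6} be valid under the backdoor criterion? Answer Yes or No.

Backdoor paths from Z2 to Z7 (paths whose first edge points into Z2):
  P1: Z2 <- Z3 -> Z7
Condition 1 (no descendant of Z2 in the set): holds — descendants of Z2 are {Z7}; none are in {Z3, Z6}.
Condition 2 (every backdoor path blocked by {Z3, Z6}):
  P1: blocked at fork node Z3 ∈ conditioning set.
{Z3, Z6} satisfies the backdoor criterion.

Yes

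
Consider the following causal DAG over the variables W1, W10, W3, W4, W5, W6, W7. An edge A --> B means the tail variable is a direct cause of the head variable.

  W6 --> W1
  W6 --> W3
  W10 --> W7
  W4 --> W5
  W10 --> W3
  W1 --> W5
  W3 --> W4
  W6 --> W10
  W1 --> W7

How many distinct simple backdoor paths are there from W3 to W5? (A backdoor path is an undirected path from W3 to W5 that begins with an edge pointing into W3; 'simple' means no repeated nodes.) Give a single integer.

4

A backdoor path from W3 to W5 is any simple undirected path whose first edge points into W3 (i.e. leaves W3 via a parent).
Parents of W3: {W10, W6}.
Enumerating:
  P1: W3 <- W6 -> W1 -> W5
  P2: W3 <- W6 -> W10 -> W7 <- W1 -> W5
  P3: W3 <- W10 <- W6 -> W1 -> W5
  P4: W3 <- W10 -> W7 <- W1 -> W5
That exhausts the simple backdoor paths. Count: 4.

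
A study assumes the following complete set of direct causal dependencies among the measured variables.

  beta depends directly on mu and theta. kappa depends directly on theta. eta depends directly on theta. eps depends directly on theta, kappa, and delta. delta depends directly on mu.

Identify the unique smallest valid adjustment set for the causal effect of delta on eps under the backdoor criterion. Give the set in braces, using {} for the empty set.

Variables eligible for adjustment (non-descendants of delta, excluding delta and eps): {beta, eta, kappa, mu, theta}.
Backdoor paths from delta to eps:
  P1: delta <- mu -> beta <- theta -> kappa -> eps
  P2: delta <- mu -> beta <- theta -> eps
Each backdoor path contains an unconditioned collider, so every path is already blocked with the empty conditioning set:
  P1: blocked at collider beta (neither it nor any descendant is in the conditioning set).
  P2: blocked at collider beta (neither it nor any descendant is in the conditioning set).
The empty set is therefore the unique smallest valid set.

{}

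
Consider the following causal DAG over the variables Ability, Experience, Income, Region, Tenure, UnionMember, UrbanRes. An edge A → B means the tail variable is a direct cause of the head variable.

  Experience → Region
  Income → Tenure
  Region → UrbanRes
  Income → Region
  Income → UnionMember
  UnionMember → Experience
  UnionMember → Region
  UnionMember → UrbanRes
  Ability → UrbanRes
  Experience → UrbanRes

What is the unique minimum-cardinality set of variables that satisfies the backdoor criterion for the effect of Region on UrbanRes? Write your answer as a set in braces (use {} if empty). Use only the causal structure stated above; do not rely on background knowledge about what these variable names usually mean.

Variables eligible for adjustment (non-descendants of Region, excluding Region and UrbanRes): {Ability, Experience, Income, Tenure, UnionMember}.
Backdoor paths from Region to UrbanRes:
  P1: Region <- Income -> UnionMember -> Experience -> UrbanRes
  P2: Region <- Income -> UnionMember -> UrbanRes
  P3: Region <- UnionMember -> Experience -> UrbanRes
  P4: Region <- UnionMember -> UrbanRes
  P5: Region <- Experience <- UnionMember -> UrbanRes
  P6: Region <- Experience -> UrbanRes
The empty set is not sufficient: P1 (Region <- Income -> UnionMember -> Experience -> UrbanRes) has no collider blocking it and no conditioned non-collider, so it is open.
Try {Experience, UnionMember}:
  P1: blocked at chain node UnionMember ∈ conditioning set.
  P2: blocked at chain node UnionMember ∈ conditioning set.
  P3: blocked at fork node UnionMember ∈ conditioning set.
  P4: blocked at fork node UnionMember ∈ conditioning set.
  P5: blocked at chain node Experience ∈ conditioning set.
  P6: blocked at fork node Experience ∈ conditioning set.
{Experience, UnionMember} contains no descendant of Region and blocks every backdoor path.
Every element of {Experience, UnionMember} is needed (dropping Experience leaves P6 open; dropping UnionMember leaves P2 open), so no proper subset is valid.
Among all size-2 subsets of the eligible variables, only {Experience, UnionMember} blocks every backdoor path, so it is the unique smallest valid adjustment set.

{Experience, UnionMember}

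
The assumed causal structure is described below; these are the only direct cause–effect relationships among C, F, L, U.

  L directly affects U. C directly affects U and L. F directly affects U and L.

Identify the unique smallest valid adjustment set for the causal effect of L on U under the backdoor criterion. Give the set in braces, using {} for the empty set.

Variables eligible for adjustment (non-descendants of L, excluding L and U): {C, F}.
Backdoor paths from L to U:
  P1: L <- F -> U
  P2: L <- C -> U
The empty set is not sufficient: P1 (L <- F -> U) has no collider blocking it and no conditioned non-collider, so it is open.
Try {C, F}:
  P1: blocked at fork node F ∈ conditioning set.
  P2: blocked at fork node C ∈ conditioning set.
{C, F} contains no descendant of L and blocks every backdoor path.
Every element of {C, F} is needed (dropping C leaves P2 open; dropping F leaves P1 open), so no proper subset is valid.
Among all size-2 subsets of the eligible variables, only {C, F} blocks every backdoor path, so it is the unique smallest valid adjustment set.

{C, F}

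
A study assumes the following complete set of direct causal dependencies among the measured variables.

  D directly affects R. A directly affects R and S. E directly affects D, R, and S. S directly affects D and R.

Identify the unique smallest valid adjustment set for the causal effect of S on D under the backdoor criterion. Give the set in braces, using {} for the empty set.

{E}

Variables eligible for adjustment (non-descendants of S, excluding S and D): {A, E}.
Backdoor paths from S to D:
  P1: S <- E -> D
  P2: S <- E -> R <- D
  P3: S <- A -> R <- E -> D
  P4: S <- A -> R <- D
The empty set is not sufficient: P1 (S <- E -> D) has no collider blocking it and no conditioned non-collider, so it is open.
Try {E}:
  P1: blocked at fork node E ∈ conditioning set.
  P2: blocked at fork node E ∈ conditioning set.
  P3: blocked at collider R (neither it nor any descendant is in the conditioning set).
  P4: blocked at collider R (neither it nor any descendant is in the conditioning set).
{E} contains no descendant of S and blocks every backdoor path.
No other singleton works — e.g. {A} leaves P1 open — so {E} is the unique smallest valid adjustment set.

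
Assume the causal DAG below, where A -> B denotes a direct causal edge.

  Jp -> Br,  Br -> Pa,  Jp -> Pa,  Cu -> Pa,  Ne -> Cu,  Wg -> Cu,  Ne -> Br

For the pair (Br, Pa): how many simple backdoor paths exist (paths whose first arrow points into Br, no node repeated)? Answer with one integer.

A backdoor path from Br to Pa is any simple undirected path whose first edge points into Br (i.e. leaves Br via a parent).
Parents of Br: {Jp, Ne}.
Enumerating:
  P1: Br <- Ne -> Cu -> Pa
  P2: Br <- Jp -> Pa
That exhausts the simple backdoor paths. Count: 2.

2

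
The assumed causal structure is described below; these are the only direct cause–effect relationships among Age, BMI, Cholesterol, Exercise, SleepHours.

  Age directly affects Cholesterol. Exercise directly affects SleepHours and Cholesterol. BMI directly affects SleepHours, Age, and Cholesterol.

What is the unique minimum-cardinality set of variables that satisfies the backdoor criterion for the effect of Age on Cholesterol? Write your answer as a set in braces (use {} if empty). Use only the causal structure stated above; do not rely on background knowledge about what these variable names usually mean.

{BMI}

Variables eligible for adjustment (non-descendants of Age, excluding Age and Cholesterol): {BMI, Exercise, SleepHours}.
Backdoor paths from Age to Cholesterol:
  P1: Age <- BMI -> SleepHours <- Exercise -> Cholesterol
  P2: Age <- BMI -> Cholesterol
The empty set is not sufficient: P2 (Age <- BMI -> Cholesterol) has no collider blocking it and no conditioned non-collider, so it is open.
Try {BMI}:
  P1: blocked at fork node BMI ∈ conditioning set.
  P2: blocked at fork node BMI ∈ conditioning set.
{BMI} contains no descendant of Age and blocks every backdoor path.
No other singleton works — e.g. {Exercise} leaves P2 open — so {BMI} is the unique smallest valid adjustment set.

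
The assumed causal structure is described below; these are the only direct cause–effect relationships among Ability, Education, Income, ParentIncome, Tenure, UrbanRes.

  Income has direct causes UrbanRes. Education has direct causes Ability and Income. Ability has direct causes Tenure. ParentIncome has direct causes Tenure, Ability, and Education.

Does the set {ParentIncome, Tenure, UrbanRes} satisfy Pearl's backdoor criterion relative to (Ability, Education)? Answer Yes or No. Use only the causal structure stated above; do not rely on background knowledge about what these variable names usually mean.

Backdoor paths from Ability to Education (paths whose first edge points into Ability):
  P1: Ability <- Tenure -> ParentIncome <- Education
Condition 1 (no descendant of Ability in the set): FAILS — ParentIncome is a descendant of Ability.
Condition 2 (every backdoor path blocked by {ParentIncome, Tenure, UrbanRes}):
  P1: blocked at fork node Tenure ∈ conditioning set.
{ParentIncome, Tenure, UrbanRes} does not satisfy the backdoor criterion.

No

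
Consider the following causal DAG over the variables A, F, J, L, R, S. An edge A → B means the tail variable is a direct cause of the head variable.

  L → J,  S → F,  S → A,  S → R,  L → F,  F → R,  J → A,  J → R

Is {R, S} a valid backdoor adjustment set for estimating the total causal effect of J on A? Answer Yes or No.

Backdoor paths from J to A (paths whose first edge points into J):
  P1: J <- L -> F <- S -> A
  P2: J <- L -> F -> R <- S -> A
Condition 1 (no descendant of J in the set): FAILS — R is a descendant of J.
Condition 2 (every backdoor path blocked by {R, S}):
  P1: blocked at fork node S ∈ conditioning set.
  P2: blocked at fork node S ∈ conditioning set.
{R, S} does not satisfy the backdoor criterion.

No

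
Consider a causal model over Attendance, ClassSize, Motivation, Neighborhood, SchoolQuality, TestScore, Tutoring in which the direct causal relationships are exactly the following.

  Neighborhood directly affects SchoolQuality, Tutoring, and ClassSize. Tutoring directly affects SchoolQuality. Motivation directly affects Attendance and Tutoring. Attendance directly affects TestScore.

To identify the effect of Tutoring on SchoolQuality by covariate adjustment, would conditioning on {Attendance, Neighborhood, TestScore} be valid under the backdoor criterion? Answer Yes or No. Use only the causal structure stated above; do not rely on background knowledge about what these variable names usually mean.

Backdoor paths from Tutoring to SchoolQuality (paths whose first edge points into Tutoring):
  P1: Tutoring <- Neighborhood -> SchoolQuality
Condition 1 (no descendant of Tutoring in the set): holds — descendants of Tutoring are {SchoolQuality}; none are in {Attendance, Neighborhood, TestScore}.
Condition 2 (every backdoor path blocked by {Attendance, Neighborhood, TestScore}):
  P1: blocked at fork node Neighborhood ∈ conditioning set.
{Attendance, Neighborhood, TestScore} satisfies the backdoor criterion.

Yes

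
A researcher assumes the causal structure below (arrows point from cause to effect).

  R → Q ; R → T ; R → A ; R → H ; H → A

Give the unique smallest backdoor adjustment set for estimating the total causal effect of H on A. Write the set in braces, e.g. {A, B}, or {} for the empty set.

Variables eligible for adjustment (non-descendants of H, excluding H and A): {Q, R, T}.
Backdoor paths from H to A:
  P1: H <- R -> A
The empty set is not sufficient: P1 (H <- R -> A) has no collider blocking it and no conditioned non-collider, so it is open.
Try {R}:
  P1: blocked at fork node R ∈ conditioning set.
{R} contains no descendant of H and blocks every backdoor path.
No other singleton works — e.g. {T} leaves P1 open — so {R} is the unique smallest valid adjustment set.

{R}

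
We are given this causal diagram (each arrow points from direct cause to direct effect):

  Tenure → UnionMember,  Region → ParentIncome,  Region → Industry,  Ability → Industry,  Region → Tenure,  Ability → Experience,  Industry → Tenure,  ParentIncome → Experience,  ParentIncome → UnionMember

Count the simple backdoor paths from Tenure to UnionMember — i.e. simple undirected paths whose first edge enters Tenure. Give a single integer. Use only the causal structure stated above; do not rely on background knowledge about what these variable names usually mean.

4

A backdoor path from Tenure to UnionMember is any simple undirected path whose first edge points into Tenure (i.e. leaves Tenure via a parent).
Parents of Tenure: {Industry, Region}.
Enumerating:
  P1: Tenure <- Region -> Industry <- Ability -> Experience <- ParentIncome -> UnionMember
  P2: Tenure <- Region -> ParentIncome -> UnionMember
  P3: Tenure <- Industry <- Ability -> Experience <- ParentIncome -> UnionMember
  P4: Tenure <- Industry <- Region -> ParentIncome -> UnionMember
That exhausts the simple backdoor paths. Count: 4.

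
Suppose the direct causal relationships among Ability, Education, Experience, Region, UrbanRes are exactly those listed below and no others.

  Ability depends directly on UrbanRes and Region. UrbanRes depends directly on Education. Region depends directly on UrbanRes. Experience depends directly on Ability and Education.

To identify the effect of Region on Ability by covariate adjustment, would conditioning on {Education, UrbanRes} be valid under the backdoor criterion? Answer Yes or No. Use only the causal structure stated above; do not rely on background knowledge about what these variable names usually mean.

Yes

Backdoor paths from Region to Ability (paths whose first edge points into Region):
  P1: Region <- UrbanRes <- Education -> Experience <- Ability
  P2: Region <- UrbanRes -> Ability
Condition 1 (no descendant of Region in the set): holds — descendants of Region are {Ability, Experience}; none are in {Education, UrbanRes}.
Condition 2 (every backdoor path blocked by {Education, UrbanRes}):
  P1: blocked at chain node UrbanRes ∈ conditioning set.
  P2: blocked at fork node UrbanRes ∈ conditioning set.
{Education, UrbanRes} satisfies the backdoor criterion.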